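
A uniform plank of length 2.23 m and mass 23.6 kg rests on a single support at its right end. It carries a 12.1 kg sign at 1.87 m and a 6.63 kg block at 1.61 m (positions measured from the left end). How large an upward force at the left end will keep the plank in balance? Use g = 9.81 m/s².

About the right end:
Beam weight: 23.6 × 9.81 = 231.5 N down at 1.115 m → arm 1.115 m, τ = 231.5 × 1.115 = 258.1 N·m counterclockwise.
Sign: 12.1 × 9.81 = 118.7 N down at 1.87 m → arm 0.36 m, τ = 118.7 × 0.36 = 42.73 N·m counterclockwise.
Block: 6.63 × 9.81 = 65.04 N down at 1.61 m → arm 0.62 m, τ = 65.04 × 0.62 = 40.32 N·m counterclockwise.
Net moment of the loads = 341.2 N·m counterclockwise.
The upward force F acts at the left end, arm 2.23 m, giving F × 2.23 clockwise.
For rotational equilibrium, F × 2.23 = 341.2, so F = 341.2 / 2.23 = 153 N.

F ≈ 153 N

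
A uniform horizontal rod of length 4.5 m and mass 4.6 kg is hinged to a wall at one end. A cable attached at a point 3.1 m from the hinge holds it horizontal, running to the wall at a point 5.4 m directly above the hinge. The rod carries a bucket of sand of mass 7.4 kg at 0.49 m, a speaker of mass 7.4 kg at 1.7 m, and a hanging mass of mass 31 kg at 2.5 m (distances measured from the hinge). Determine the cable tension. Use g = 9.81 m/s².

About the hinge:
Beam weight: 4.6 × 9.81 = 45.13 N down at 2.25 m → arm 2.25 m, τ = 45.13 × 2.25 = 101.5 N·m clockwise.
Bucket of sand: 7.4 × 9.81 = 72.59 N down at 0.49 m → arm 0.49 m, τ = 72.59 × 0.49 = 35.57 N·m clockwise.
Speaker: 7.4 × 9.81 = 72.59 N down at 1.7 m → arm 1.7 m, τ = 72.59 × 1.7 = 123.4 N·m clockwise.
Hanging mass: 31 × 9.81 = 304.1 N down at 2.5 m → arm 2.5 m, τ = 304.1 × 2.5 = 760.2 N·m clockwise.
Total clockwise load moment = 1021 N·m.
The cable tension T acts at 3.1 m; only its component perpendicular to the rod, T sinθ, produces torque. sinθ = h/√(h²+d²) = 5.4/√(5.4²+3.1²) = 0.8673.
Balancing moments: T × 3.1 × 0.8673 = 1021, giving T = 1021 / 2.689 = 380 N.

T ≈ 380 N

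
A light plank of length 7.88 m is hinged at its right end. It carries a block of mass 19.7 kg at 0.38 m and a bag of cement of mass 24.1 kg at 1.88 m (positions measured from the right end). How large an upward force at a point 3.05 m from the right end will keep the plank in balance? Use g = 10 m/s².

Taking torques about the right end:
Block: 19.7 × 10 = 197 N down at 0.38 m → arm 0.38 m, τ = 197 × 0.38 = 74.86 N·m counterclockwise.
Bag of cement: 24.1 × 10 = 241 N down at 1.88 m → arm 1.88 m, τ = 241 × 1.88 = 453.1 N·m counterclockwise.
Net moment of the loads = 528 N·m counterclockwise.
The upward force F acts at a point 3.05 m from the right end, arm 3.05 m, giving F × 3.05 clockwise.
For rotational equilibrium, F × 3.05 = 528, so F = 528 / 3.05 = 173 N.

F ≈ 173 N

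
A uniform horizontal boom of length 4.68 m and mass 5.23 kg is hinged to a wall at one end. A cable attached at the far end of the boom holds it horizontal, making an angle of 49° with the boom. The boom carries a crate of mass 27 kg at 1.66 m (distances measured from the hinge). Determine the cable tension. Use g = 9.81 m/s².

Take moments about the hinge.
Beam weight: 5.23 × 9.81 = 51.31 N down at 2.34 m → arm 2.34 m, τ = 51.31 × 2.34 = 120.1 N·m clockwise.
Crate: 27 × 9.81 = 264.9 N down at 1.66 m → arm 1.66 m, τ = 264.9 × 1.66 = 439.7 N·m clockwise.
Total clockwise load moment = 559.8 N·m.
The cable tension T acts at 4.68 m; only its component perpendicular to the boom, T sinθ, produces torque. sin 49° = 0.7547.
Στ = 0 ⇒ T × 4.68 × 0.7547 = 559.8 ⇒ T = 559.8 / 3.532 = 158 N.

T ≈ 158 N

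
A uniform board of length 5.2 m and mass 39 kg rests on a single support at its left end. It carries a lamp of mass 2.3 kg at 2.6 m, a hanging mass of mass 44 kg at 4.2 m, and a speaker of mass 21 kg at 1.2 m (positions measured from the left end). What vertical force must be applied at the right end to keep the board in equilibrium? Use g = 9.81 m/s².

F ≈ 599 N

Sum moments about the left end (the unknown pivot reaction has zero arm there).
Beam weight: 39 × 9.81 = 382.6 N down at 2.6 m → arm 2.6 m, τ = 382.6 × 2.6 = 994.8 N·m clockwise.
Lamp: 2.3 × 9.81 = 22.56 N down at 2.6 m → arm 2.6 m, τ = 22.56 × 2.6 = 58.66 N·m clockwise.
Hanging mass: 44 × 9.81 = 431.6 N down at 4.2 m → arm 4.2 m, τ = 431.6 × 4.2 = 1813 N·m clockwise.
Speaker: 21 × 9.81 = 206 N down at 1.2 m → arm 1.2 m, τ = 206 × 1.2 = 247.2 N·m clockwise.
Net moment of the loads = 3114 N·m clockwise.
The upward force F acts at the right end, arm 5.2 m, giving F × 5.2 counterclockwise.
Στ = 0 ⇒ F × 5.2 = 3114 ⇒ F = 3114 / 5.2 = 599 N.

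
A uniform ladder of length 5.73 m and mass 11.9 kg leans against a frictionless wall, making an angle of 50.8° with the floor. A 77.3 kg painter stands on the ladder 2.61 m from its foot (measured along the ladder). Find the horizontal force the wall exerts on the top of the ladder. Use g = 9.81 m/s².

Sum moments about the foot of the ladder (the floor normal and friction both act there and drop out).
Ladder weight 11.9×9.81 = 116.7 N acts at 2.865 m along the ladder; its horizontal arm is 2.865·cos50.8° = 1.811 m → τ = 211.3 N·m clockwise.
Painter: 77.3×9.81 = 758.3 N at 2.61 m → arm 1.65 m → τ = 1251 N·m clockwise.
Wall normal N acts horizontally at the top; its moment arm is the height L sinθ = 5.73·sin50.8° = 4.44 m, counterclockwise.
Setting net torque to zero: N × 4.44 = 1462 → N = 329 N.

N_wall ≈ 329 N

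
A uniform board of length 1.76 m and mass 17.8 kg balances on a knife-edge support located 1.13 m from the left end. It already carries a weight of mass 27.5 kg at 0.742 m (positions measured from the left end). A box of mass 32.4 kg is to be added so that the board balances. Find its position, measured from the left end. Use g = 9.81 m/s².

Sum moments about the knife-edge support (at 1.13 m from the left end) (the support reaction has zero arm there).
Beam weight: 17.8 × 9.81 = 174.6 N down at 0.88 m → arm 0.25 m, τ = 174.6 × 0.25 = 43.65 N·m counterclockwise.
Weight: 27.5 × 9.81 = 269.8 N down at 0.742 m → arm 0.388 m, τ = 269.8 × 0.388 = 104.7 N·m counterclockwise.
Net moment of existing loads = 148.3 N·m counterclockwise.
The box weighs 32.4 × 9.81 = 317.8 N and must supply an equal clockwise moment, so its lever arm about the knife-edge support is 148.3 / 317.8 = 0.467 m.
That puts it at 1.13 + 0.467 = 1.6 m from the left end.

x ≈ 1.6 m from the left end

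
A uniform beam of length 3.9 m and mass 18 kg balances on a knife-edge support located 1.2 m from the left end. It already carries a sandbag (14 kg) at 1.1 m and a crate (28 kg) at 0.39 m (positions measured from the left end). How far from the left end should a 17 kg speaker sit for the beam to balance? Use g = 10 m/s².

Choose the knife-edge support (at 1.2 m from the left end) as the axis so the support reaction has zero arm there.
Beam weight: 18 × 10 = 180 N down at 1.95 m → arm 0.75 m, τ = 180 × 0.75 = 135 N·m clockwise.
Sandbag: 14 × 10 = 140 N down at 1.1 m → arm 0.1 m, τ = 140 × 0.1 = 14 N·m counterclockwise.
Crate: 28 × 10 = 280 N down at 0.39 m → arm 0.81 m, τ = 280 × 0.81 = 226.8 N·m counterclockwise.
Net moment of existing loads = 105.8 N·m counterclockwise.
The speaker weighs 17 × 10 = 170 N and must supply an equal clockwise moment, so its lever arm about the knife-edge support is 105.8 / 170 = 0.622 m.
That puts it at 1.2 + 0.622 = 1.82 m from the left end.

x ≈ 1.82 m from the left end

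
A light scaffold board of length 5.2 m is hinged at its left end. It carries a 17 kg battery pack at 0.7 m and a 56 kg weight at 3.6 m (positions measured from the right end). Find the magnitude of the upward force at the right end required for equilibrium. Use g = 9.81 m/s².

F ≈ 313 N

About the left end:
Battery pack: 17 × 9.81 = 166.8 N down at 0.7 m → arm 4.5 m, τ = 166.8 × 4.5 = 750.6 N·m clockwise.
Weight: 56 × 9.81 = 549.4 N down at 3.6 m → arm 1.6 m, τ = 549.4 × 1.6 = 879 N·m clockwise.
Net moment of the loads = 1630 N·m clockwise.
The upward force F acts at the right end, arm 5.2 m, giving F × 5.2 counterclockwise.
Setting net torque to zero: F × 5.2 = 1630 → F = 1630 / 5.2 = 313 N.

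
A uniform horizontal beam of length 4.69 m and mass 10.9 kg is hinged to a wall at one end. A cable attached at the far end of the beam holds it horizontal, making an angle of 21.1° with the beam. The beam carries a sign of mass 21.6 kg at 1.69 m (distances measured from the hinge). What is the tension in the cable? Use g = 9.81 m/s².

T ≈ 361 N

About the hinge:
Beam weight: 10.9 × 9.81 = 106.9 N down at 2.345 m → arm 2.345 m, τ = 106.9 × 2.345 = 250.7 N·m clockwise.
Sign: 21.6 × 9.81 = 211.9 N down at 1.69 m → arm 1.69 m, τ = 211.9 × 1.69 = 358.1 N·m clockwise.
Total clockwise load moment = 608.8 N·m.
The cable tension T acts at 4.69 m; only its component perpendicular to the beam, T sinθ, produces torque. sin 21.1° = 0.36.
For rotational equilibrium, T × 4.69 × 0.36 = 608.8, so T = 608.8 / 1.688 = 361 N.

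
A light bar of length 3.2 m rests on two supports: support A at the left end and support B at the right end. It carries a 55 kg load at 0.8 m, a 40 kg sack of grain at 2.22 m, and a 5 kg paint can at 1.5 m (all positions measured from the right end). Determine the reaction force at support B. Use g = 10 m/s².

Sum moments about support A (its reaction then has zero moment arm).
Load: 55 × 10 = 550 N down at 0.8 m → arm 2.4 m, τ = 550 × 2.4 = 1320 N·m clockwise.
Sack of grain: 40 × 10 = 400 N down at 2.22 m → arm 0.98 m, τ = 400 × 0.98 = 392 N·m clockwise.
Paint can: 5 × 10 = 50 N down at 1.5 m → arm 1.7 m, τ = 50 × 1.7 = 85 N·m clockwise.
Net load moment about support A = 1797 N·m clockwise.
Reaction R at support B is upward at 0 m, arm 3.2 m → moment R × 3.2 counterclockwise.
Στ = 0 ⇒ R × 3.2 = 1797 ⇒ R = 562 N.

R_B ≈ 562 N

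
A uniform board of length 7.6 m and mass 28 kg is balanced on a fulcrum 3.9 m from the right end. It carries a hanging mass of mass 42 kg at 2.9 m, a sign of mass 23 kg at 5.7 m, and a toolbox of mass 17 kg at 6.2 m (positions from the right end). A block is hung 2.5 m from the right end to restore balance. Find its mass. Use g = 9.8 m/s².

Sum moments about the fulcrum (at 3.9 m from the right end) (the support reaction has zero arm there).
Beam weight: 28 × 9.8 = 274.4 N down at 3.8 m → arm 0.1 m, τ = 274.4 × 0.1 = 27.44 N·m clockwise.
Hanging mass: 42 × 9.8 = 411.6 N down at 2.9 m → arm 1 m, τ = 411.6 × 1 = 411.6 N·m clockwise.
Sign: 23 × 9.8 = 225.4 N down at 5.7 m → arm 1.8 m, τ = 225.4 × 1.8 = 405.7 N·m counterclockwise.
Toolbox: 17 × 9.8 = 166.6 N down at 6.2 m → arm 2.3 m, τ = 166.6 × 2.3 = 383.2 N·m counterclockwise.
Net moment of known loads = 349.9 N·m counterclockwise.
An unknown mass m at 2.5 m has arm 1.4 m; its moment is m·g·1.4 clockwise.
Setting net torque to zero: m × 9.8 × 1.4 = 349.9 → m = 349.9 / (9.8 × 1.4) = 25.5 kg.

m ≈ 25.5 kg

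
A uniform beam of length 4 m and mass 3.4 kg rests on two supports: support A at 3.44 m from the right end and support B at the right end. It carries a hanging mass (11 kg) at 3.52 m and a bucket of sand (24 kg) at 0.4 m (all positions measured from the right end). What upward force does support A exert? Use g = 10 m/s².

R_A ≈ 160 N

Taking torques about support B:
Beam weight: 3.4 × 10 = 34 N down at 2 m → arm 2 m, τ = 34 × 2 = 68 N·m counterclockwise.
Hanging mass: 11 × 10 = 110 N down at 3.52 m → arm 3.52 m, τ = 110 × 3.52 = 387.2 N·m counterclockwise.
Bucket of sand: 24 × 10 = 240 N down at 0.4 m → arm 0.4 m, τ = 240 × 0.4 = 96 N·m counterclockwise.
Net load moment about support B = 551.2 N·m counterclockwise.
Reaction R at support A is upward at 3.44 m, arm 3.44 m → moment R × 3.44 clockwise.
Setting net torque to zero: R × 3.44 = 551.2 → R = 160 N.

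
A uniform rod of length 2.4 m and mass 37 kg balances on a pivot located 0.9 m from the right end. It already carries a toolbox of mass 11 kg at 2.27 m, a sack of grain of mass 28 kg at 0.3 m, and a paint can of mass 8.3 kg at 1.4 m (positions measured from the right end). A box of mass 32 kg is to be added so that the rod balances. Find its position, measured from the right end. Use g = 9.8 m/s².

Sum moments about the pivot (at 0.9 m from the right end) (the support reaction has zero arm there).
Beam weight: 37 × 9.8 = 362.6 N down at 1.2 m → arm 0.3 m, τ = 362.6 × 0.3 = 108.8 N·m counterclockwise.
Toolbox: 11 × 9.8 = 107.8 N down at 2.27 m → arm 1.37 m, τ = 107.8 × 1.37 = 147.7 N·m counterclockwise.
Sack of grain: 28 × 9.8 = 274.4 N down at 0.3 m → arm 0.6 m, τ = 274.4 × 0.6 = 164.6 N·m clockwise.
Paint can: 8.3 × 9.8 = 81.34 N down at 1.4 m → arm 0.5 m, τ = 81.34 × 0.5 = 40.67 N·m counterclockwise.
Net moment of existing loads = 132.6 N·m counterclockwise.
The box weighs 32 × 9.8 = 313.6 N and must supply an equal clockwise moment, so its lever arm about the pivot is 132.6 / 313.6 = 0.423 m.
That puts it at 0.9 − 0.423 = 0.477 m from the right end.

x ≈ 0.477 m from the right end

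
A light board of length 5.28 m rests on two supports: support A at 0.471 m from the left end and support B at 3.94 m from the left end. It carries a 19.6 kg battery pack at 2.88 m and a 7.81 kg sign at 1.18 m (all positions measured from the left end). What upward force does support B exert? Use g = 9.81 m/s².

R_B ≈ 149 N

Taking torques about support A:
Battery pack: 19.6 × 9.81 = 192.3 N down at 2.88 m → arm 2.409 m, τ = 192.3 × 2.409 = 463.3 N·m clockwise.
Sign: 7.81 × 9.81 = 76.62 N down at 1.18 m → arm 0.709 m, τ = 76.62 × 0.709 = 54.32 N·m clockwise.
Net load moment about support A = 517.6 N·m clockwise.
Reaction R at support B is upward at 3.94 m, arm 3.469 m → moment R × 3.469 counterclockwise.
Στ = 0 ⇒ R × 3.469 = 517.6 ⇒ R = 149 N.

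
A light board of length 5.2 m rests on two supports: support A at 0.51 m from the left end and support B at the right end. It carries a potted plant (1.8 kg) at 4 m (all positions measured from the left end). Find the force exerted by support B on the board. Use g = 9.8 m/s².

R_B ≈ 13.1 N

Sum moments about support A (its reaction then has zero moment arm).
Potted plant: 1.8 × 9.8 = 17.64 N down at 4 m → arm 3.49 m, τ = 17.64 × 3.49 = 61.56 N·m clockwise.
Net load moment about support A = 61.56 N·m clockwise.
Reaction R at support B is upward at 5.2 m, arm 4.69 m → moment R × 4.69 counterclockwise.
Setting net torque to zero: R × 4.69 = 61.56 → R = 13.1 N.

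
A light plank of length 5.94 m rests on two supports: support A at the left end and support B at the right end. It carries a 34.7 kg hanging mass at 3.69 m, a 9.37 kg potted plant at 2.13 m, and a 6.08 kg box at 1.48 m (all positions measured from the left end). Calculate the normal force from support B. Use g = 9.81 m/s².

Take moments about support A.
Hanging mass: 34.7 × 9.81 = 340.4 N down at 3.69 m → arm 3.69 m, τ = 340.4 × 3.69 = 1256 N·m clockwise.
Potted plant: 9.37 × 9.81 = 91.92 N down at 2.13 m → arm 2.13 m, τ = 91.92 × 2.13 = 195.8 N·m clockwise.
Box: 6.08 × 9.81 = 59.64 N down at 1.48 m → arm 1.48 m, τ = 59.64 × 1.48 = 88.27 N·m clockwise.
Net load moment about support A = 1540 N·m clockwise.
Reaction R at support B is upward at 5.94 m, arm 5.94 m → moment R × 5.94 counterclockwise.
Στ = 0 ⇒ R × 5.94 = 1540 ⇒ R = 259 N.

R_B ≈ 259 N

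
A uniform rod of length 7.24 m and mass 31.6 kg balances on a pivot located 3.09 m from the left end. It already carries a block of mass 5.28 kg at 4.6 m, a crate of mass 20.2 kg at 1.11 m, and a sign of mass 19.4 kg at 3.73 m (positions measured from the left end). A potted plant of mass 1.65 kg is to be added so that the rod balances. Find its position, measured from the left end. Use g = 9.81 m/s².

x ≈ 4.82 m from the left end

Sum moments about the pivot (at 3.09 m from the left end) (the support reaction has zero arm there).
Beam weight: 31.6 × 9.81 = 310 N down at 3.62 m → arm 0.53 m, τ = 310 × 0.53 = 164.3 N·m clockwise.
Block: 5.28 × 9.81 = 51.8 N down at 4.6 m → arm 1.51 m, τ = 51.8 × 1.51 = 78.22 N·m clockwise.
Crate: 20.2 × 9.81 = 198.2 N down at 1.11 m → arm 1.98 m, τ = 198.2 × 1.98 = 392.4 N·m counterclockwise.
Sign: 19.4 × 9.81 = 190.3 N down at 3.73 m → arm 0.64 m, τ = 190.3 × 0.64 = 121.8 N·m clockwise.
Net moment of existing loads = 28.08 N·m counterclockwise.
The potted plant weighs 1.65 × 9.81 = 16.19 N and must supply an equal clockwise moment, so its lever arm about the pivot is 28.08 / 16.19 = 1.73 m.
That puts it at 3.09 + 1.73 = 4.82 m from the left end.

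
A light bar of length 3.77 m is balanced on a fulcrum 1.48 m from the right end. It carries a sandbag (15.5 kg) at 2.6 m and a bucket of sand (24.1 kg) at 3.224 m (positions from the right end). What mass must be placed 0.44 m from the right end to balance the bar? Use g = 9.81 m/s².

Take moments about the fulcrum (at 1.48 m from the right end).
Sandbag: 15.5 × 9.81 = 152.1 N down at 2.6 m → arm 1.12 m, τ = 152.1 × 1.12 = 170.4 N·m counterclockwise.
Bucket of sand: 24.1 × 9.81 = 236.4 N down at 3.224 m → arm 1.744 m, τ = 236.4 × 1.744 = 412.3 N·m counterclockwise.
Net moment of known loads = 582.7 N·m counterclockwise.
An unknown mass m at 0.44 m has arm 1.04 m; its moment is m·g·1.04 clockwise.
Στ = 0 ⇒ m × 9.81 × 1.04 = 582.7 ⇒ m = 582.7 / (9.81 × 1.04) = 57.1 kg.

m ≈ 57.1 kg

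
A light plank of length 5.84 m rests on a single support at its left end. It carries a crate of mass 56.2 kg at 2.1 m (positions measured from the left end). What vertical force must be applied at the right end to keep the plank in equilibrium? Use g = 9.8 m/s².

Take moments about the left end.
Crate: 56.2 × 9.8 = 550.8 N down at 2.1 m → arm 2.1 m, τ = 550.8 × 2.1 = 1157 N·m clockwise.
Net moment of the loads = 1157 N·m clockwise.
The upward force F acts at the right end, arm 5.84 m, giving F × 5.84 counterclockwise.
Setting net torque to zero: F × 5.84 = 1157 → F = 1157 / 5.84 = 198 N.

F ≈ 198 N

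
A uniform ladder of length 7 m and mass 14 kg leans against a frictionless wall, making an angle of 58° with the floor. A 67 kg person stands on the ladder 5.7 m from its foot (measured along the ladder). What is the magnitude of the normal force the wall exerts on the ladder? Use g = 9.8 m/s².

N_wall ≈ 377 N

Taking torques about the foot of the ladder:
Ladder weight 14×9.8 = 137.2 N acts at 3.5 m along the ladder; its horizontal arm is 3.5·cos58° = 1.855 m → τ = 254.5 N·m clockwise.
Person: 67×9.8 = 656.6 N at 5.7 m → arm 3.021 m → τ = 1984 N·m clockwise.
Wall normal N acts horizontally at the top; its moment arm is the height L sinθ = 7·sin58° = 5.936 m, counterclockwise.
For rotational equilibrium, N × 5.936 = 2238, so N = 377 N.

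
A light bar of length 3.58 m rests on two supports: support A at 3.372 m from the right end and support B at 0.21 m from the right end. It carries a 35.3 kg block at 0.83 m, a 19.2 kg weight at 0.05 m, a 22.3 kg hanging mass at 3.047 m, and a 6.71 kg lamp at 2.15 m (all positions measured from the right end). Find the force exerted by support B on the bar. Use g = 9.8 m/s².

About support A:
Block: 35.3 × 9.8 = 345.9 N down at 0.83 m → arm 2.542 m, τ = 345.9 × 2.542 = 879.3 N·m clockwise.
Weight: 19.2 × 9.8 = 188.2 N down at 0.05 m → arm 3.322 m, τ = 188.2 × 3.322 = 625.2 N·m clockwise.
Hanging mass: 22.3 × 9.8 = 218.5 N down at 3.047 m → arm 0.325 m, τ = 218.5 × 0.325 = 71.01 N·m clockwise.
Lamp: 6.71 × 9.8 = 65.76 N down at 2.15 m → arm 1.222 m, τ = 65.76 × 1.222 = 80.36 N·m clockwise.
Net load moment about support A = 1656 N·m clockwise.
Reaction R at support B is upward at 0.21 m, arm 3.162 m → moment R × 3.162 counterclockwise.
Στ = 0 ⇒ R × 3.162 = 1656 ⇒ R = 524 N.

R_B ≈ 524 N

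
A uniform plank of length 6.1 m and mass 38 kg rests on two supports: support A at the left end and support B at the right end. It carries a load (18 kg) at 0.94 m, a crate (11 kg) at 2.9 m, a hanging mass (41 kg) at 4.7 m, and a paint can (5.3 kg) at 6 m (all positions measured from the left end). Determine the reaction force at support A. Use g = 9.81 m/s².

Sum moments about support B (its reaction then has zero moment arm).
Beam weight: 38 × 9.81 = 372.8 N down at 3.05 m → arm 3.05 m, τ = 372.8 × 3.05 = 1137 N·m counterclockwise.
Load: 18 × 9.81 = 176.6 N down at 0.94 m → arm 5.16 m, τ = 176.6 × 5.16 = 911.3 N·m counterclockwise.
Crate: 11 × 9.81 = 107.9 N down at 2.9 m → arm 3.2 m, τ = 107.9 × 3.2 = 345.3 N·m counterclockwise.
Hanging mass: 41 × 9.81 = 402.2 N down at 4.7 m → arm 1.4 m, τ = 402.2 × 1.4 = 563.1 N·m counterclockwise.
Paint can: 5.3 × 9.81 = 51.99 N down at 6 m → arm 0.1 m, τ = 51.99 × 0.1 = 5.199 N·m counterclockwise.
Net load moment about support B = 2962 N·m counterclockwise.
Reaction R at support A is upward at 0 m, arm 6.1 m → moment R × 6.1 clockwise.
Balancing moments: R × 6.1 = 2962, giving R = 486 N.

R_A ≈ 486 N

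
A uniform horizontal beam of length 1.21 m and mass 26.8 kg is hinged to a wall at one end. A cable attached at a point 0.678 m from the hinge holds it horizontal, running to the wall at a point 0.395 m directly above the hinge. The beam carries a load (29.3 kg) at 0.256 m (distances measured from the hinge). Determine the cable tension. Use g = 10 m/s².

T ≈ 695 N

Taking torques about the hinge:
Beam weight: 26.8 × 10 = 268 N down at 0.605 m → arm 0.605 m, τ = 268 × 0.605 = 162.1 N·m clockwise.
Load: 29.3 × 10 = 293 N down at 0.256 m → arm 0.256 m, τ = 293 × 0.256 = 75.01 N·m clockwise.
Total clockwise load moment = 237.1 N·m.
The cable tension T acts at 0.678 m; only its component perpendicular to the beam, T sinθ, produces torque. sinθ = h/√(h²+d²) = 0.395/√(0.395²+0.678²) = 0.5034.
Στ = 0 ⇒ T × 0.678 × 0.5034 = 237.1 ⇒ T = 237.1 / 0.3413 = 695 N.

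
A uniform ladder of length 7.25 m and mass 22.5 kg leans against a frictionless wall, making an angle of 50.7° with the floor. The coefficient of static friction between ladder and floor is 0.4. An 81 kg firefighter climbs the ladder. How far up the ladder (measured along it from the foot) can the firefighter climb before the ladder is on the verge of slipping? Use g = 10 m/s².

d ≈ 3.52 m

About the foot of the ladder:
Ladder weight 22.5×10 = 225 N acts at 3.625 m along the ladder; its horizontal arm is 3.625·cos50.7° = 2.296 m → τ = 516.6 N·m clockwise.
Firefighter weight 81×10 = 810 N at distance d → arm d·cos50.7° → τ = 810·d·0.6334 clockwise.
Wall normal N at the top has arm L sinθ = 5.61 m counterclockwise, so Στ = 0 gives N·5.61 = 516.6 + 513.1·d.
ΣFy = 0 ⇒ N_floor = 1035 N, so the maximum friction is μ_s·N_floor = 0.4×1035 = 414 N. ΣFx = 0 ⇒ N_wall = f, so at the slipping point N = 414 N.
Substituting: 414×5.61 = 516.6 + 513.1·d ⇒ d = (2323 − 516.6) / 513.1 = 3.52 m.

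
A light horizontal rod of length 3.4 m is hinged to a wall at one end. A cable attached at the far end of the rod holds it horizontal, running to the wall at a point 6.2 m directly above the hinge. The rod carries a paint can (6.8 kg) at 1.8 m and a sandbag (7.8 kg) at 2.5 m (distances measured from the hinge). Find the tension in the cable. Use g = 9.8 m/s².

Taking torques about the hinge:
Paint can: 6.8 × 9.8 = 66.64 N down at 1.8 m → arm 1.8 m, τ = 66.64 × 1.8 = 120 N·m clockwise.
Sandbag: 7.8 × 9.8 = 76.44 N down at 2.5 m → arm 2.5 m, τ = 76.44 × 2.5 = 191.1 N·m clockwise.
Total clockwise load moment = 311.1 N·m.
The cable tension T acts at 3.4 m; only its component perpendicular to the rod, T sinθ, produces torque. sinθ = h/√(h²+d²) = 6.2/√(6.2²+3.4²) = 0.8768.
Balancing moments: T × 3.4 × 0.8768 = 311.1, giving T = 311.1 / 2.981 = 104 N.

T ≈ 104 N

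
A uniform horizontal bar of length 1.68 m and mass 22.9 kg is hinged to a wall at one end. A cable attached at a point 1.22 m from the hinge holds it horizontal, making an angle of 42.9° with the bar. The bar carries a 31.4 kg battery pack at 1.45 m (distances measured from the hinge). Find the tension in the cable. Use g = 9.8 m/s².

T ≈ 764 N

Taking torques about the hinge:
Beam weight: 22.9 × 9.8 = 224.4 N down at 0.84 m → arm 0.84 m, τ = 224.4 × 0.84 = 188.5 N·m clockwise.
Battery pack: 31.4 × 9.8 = 307.7 N down at 1.45 m → arm 1.45 m, τ = 307.7 × 1.45 = 446.2 N·m clockwise.
Total clockwise load moment = 634.7 N·m.
The cable tension T acts at 1.22 m; only its component perpendicular to the bar, T sinθ, produces torque. sin 42.9° = 0.6807.
Setting net torque to zero: T × 1.22 × 0.6807 = 634.7 → T = 634.7 / 0.8305 = 764 N.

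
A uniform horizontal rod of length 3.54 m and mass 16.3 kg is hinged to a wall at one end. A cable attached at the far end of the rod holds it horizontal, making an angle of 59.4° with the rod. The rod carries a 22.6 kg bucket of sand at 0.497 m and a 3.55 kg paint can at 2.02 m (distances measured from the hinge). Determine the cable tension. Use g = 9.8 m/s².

T ≈ 152 N

Choose the hinge as the axis so the unknown hinge reaction has zero arm there.
Beam weight: 16.3 × 9.8 = 159.7 N down at 1.77 m → arm 1.77 m, τ = 159.7 × 1.77 = 282.7 N·m clockwise.
Bucket of sand: 22.6 × 9.8 = 221.5 N down at 0.497 m → arm 0.497 m, τ = 221.5 × 0.497 = 110.1 N·m clockwise.
Paint can: 3.55 × 9.8 = 34.79 N down at 2.02 m → arm 2.02 m, τ = 34.79 × 2.02 = 70.28 N·m clockwise.
Total clockwise load moment = 463.1 N·m.
The cable tension T acts at 3.54 m; only its component perpendicular to the rod, T sinθ, produces torque. sin 59.4° = 0.8607.
Balancing moments: T × 3.54 × 0.8607 = 463.1, giving T = 463.1 / 3.047 = 152 N.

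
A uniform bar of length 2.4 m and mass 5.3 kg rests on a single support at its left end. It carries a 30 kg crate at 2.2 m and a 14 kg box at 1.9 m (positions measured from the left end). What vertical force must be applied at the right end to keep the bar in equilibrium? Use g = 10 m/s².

About the left end:
Beam weight: 5.3 × 10 = 53 N down at 1.2 m → arm 1.2 m, τ = 53 × 1.2 = 63.6 N·m clockwise.
Crate: 30 × 10 = 300 N down at 2.2 m → arm 2.2 m, τ = 300 × 2.2 = 660 N·m clockwise.
Box: 14 × 10 = 140 N down at 1.9 m → arm 1.9 m, τ = 140 × 1.9 = 266 N·m clockwise.
Net moment of the loads = 989.6 N·m clockwise.
The upward force F acts at the right end, arm 2.4 m, giving F × 2.4 counterclockwise.
Στ = 0 ⇒ F × 2.4 = 989.6 ⇒ F = 989.6 / 2.4 = 412 N.

F ≈ 412 N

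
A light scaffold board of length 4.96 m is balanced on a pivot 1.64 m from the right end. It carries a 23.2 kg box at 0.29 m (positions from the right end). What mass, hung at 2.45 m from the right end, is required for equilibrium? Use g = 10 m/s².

About the pivot (at 1.64 m from the right end):
Box: 23.2 × 10 = 232 N down at 0.29 m → arm 1.35 m, τ = 232 × 1.35 = 313.2 N·m clockwise.
Net moment of known loads = 313.2 N·m clockwise.
An unknown mass m at 2.45 m has arm 0.81 m; its moment is m·g·0.81 counterclockwise.
Στ = 0 ⇒ m × 10 × 0.81 = 313.2 ⇒ m = 313.2 / (10 × 0.81) = 38.7 kg.

m ≈ 38.7 kg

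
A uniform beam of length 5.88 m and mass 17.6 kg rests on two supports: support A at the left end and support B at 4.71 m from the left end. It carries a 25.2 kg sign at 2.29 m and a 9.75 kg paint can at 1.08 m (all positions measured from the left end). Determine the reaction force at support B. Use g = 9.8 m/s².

Sum moments about support A (its reaction then has zero moment arm).
Beam weight: 17.6 × 9.8 = 172.5 N down at 2.94 m → arm 2.94 m, τ = 172.5 × 2.94 = 507.1 N·m clockwise.
Sign: 25.2 × 9.8 = 247 N down at 2.29 m → arm 2.29 m, τ = 247 × 2.29 = 565.6 N·m clockwise.
Paint can: 9.75 × 9.8 = 95.55 N down at 1.08 m → arm 1.08 m, τ = 95.55 × 1.08 = 103.2 N·m clockwise.
Net load moment about support A = 1176 N·m clockwise.
Reaction R at support B is upward at 4.71 m, arm 4.71 m → moment R × 4.71 counterclockwise.
For rotational equilibrium, R × 4.71 = 1176, so R = 250 N.

R_B ≈ 250 N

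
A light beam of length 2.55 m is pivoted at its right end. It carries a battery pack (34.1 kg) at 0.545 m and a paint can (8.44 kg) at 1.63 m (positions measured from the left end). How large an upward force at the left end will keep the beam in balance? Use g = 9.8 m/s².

About the right end:
Battery pack: 34.1 × 9.8 = 334.2 N down at 0.545 m → arm 2.005 m, τ = 334.2 × 2.005 = 670.1 N·m counterclockwise.
Paint can: 8.44 × 9.8 = 82.71 N down at 1.63 m → arm 0.92 m, τ = 82.71 × 0.92 = 76.09 N·m counterclockwise.
Net moment of the loads = 746.2 N·m counterclockwise.
The upward force F acts at the left end, arm 2.55 m, giving F × 2.55 clockwise.
Balancing moments: F × 2.55 = 746.2, giving F = 746.2 / 2.55 = 293 N.

F ≈ 293 N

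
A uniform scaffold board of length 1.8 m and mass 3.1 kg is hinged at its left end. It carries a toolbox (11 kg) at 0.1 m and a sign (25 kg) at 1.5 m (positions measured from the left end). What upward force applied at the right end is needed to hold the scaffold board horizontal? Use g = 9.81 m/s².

F ≈ 226 N

Sum moments about the left end (the unknown pivot reaction has zero arm there).
Beam weight: 3.1 × 9.81 = 30.41 N down at 0.9 m → arm 0.9 m, τ = 30.41 × 0.9 = 27.37 N·m clockwise.
Toolbox: 11 × 9.81 = 107.9 N down at 0.1 m → arm 0.1 m, τ = 107.9 × 0.1 = 10.79 N·m clockwise.
Sign: 25 × 9.81 = 245.2 N down at 1.5 m → arm 1.5 m, τ = 245.2 × 1.5 = 367.8 N·m clockwise.
Net moment of the loads = 406 N·m clockwise.
The upward force F acts at the right end, arm 1.8 m, giving F × 1.8 counterclockwise.
Στ = 0 ⇒ F × 1.8 = 406 ⇒ F = 406 / 1.8 = 226 N.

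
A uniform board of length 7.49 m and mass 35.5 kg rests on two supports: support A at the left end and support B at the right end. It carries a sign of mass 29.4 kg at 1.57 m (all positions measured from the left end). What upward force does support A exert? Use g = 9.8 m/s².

R_A ≈ 402 N

Choose support B as the axis so its reaction then has zero moment arm.
Beam weight: 35.5 × 9.8 = 347.9 N down at 3.745 m → arm 3.745 m, τ = 347.9 × 3.745 = 1303 N·m counterclockwise.
Sign: 29.4 × 9.8 = 288.1 N down at 1.57 m → arm 5.92 m, τ = 288.1 × 5.92 = 1706 N·m counterclockwise.
Net load moment about support B = 3009 N·m counterclockwise.
Reaction R at support A is upward at 0 m, arm 7.49 m → moment R × 7.49 clockwise.
For rotational equilibrium, R × 7.49 = 3009, so R = 402 N.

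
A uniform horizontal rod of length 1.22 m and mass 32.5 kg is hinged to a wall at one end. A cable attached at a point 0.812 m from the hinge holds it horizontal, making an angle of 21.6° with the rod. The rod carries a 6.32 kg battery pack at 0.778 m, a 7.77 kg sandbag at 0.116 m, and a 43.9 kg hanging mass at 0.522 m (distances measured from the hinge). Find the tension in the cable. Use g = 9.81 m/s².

About the hinge:
Beam weight: 32.5 × 9.81 = 318.8 N down at 0.61 m → arm 0.61 m, τ = 318.8 × 0.61 = 194.5 N·m clockwise.
Battery pack: 6.32 × 9.81 = 62 N down at 0.778 m → arm 0.778 m, τ = 62 × 0.778 = 48.24 N·m clockwise.
Sandbag: 7.77 × 9.81 = 76.22 N down at 0.116 m → arm 0.116 m, τ = 76.22 × 0.116 = 8.842 N·m clockwise.
Hanging mass: 43.9 × 9.81 = 430.7 N down at 0.522 m → arm 0.522 m, τ = 430.7 × 0.522 = 224.8 N·m clockwise.
Total clockwise load moment = 476.4 N·m.
The cable tension T acts at 0.812 m; only its component perpendicular to the rod, T sinθ, produces torque. sin 21.6° = 0.3681.
Στ = 0 ⇒ T × 0.812 × 0.3681 = 476.4 ⇒ T = 476.4 / 0.2989 = 1590 N.

T ≈ 1590 N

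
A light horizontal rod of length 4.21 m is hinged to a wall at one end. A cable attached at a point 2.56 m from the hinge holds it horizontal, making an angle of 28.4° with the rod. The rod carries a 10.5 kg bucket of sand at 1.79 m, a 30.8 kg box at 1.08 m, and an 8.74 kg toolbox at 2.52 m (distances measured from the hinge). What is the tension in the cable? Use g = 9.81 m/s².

T ≈ 597 N

Taking torques about the hinge:
Bucket of sand: 10.5 × 9.81 = 103 N down at 1.79 m → arm 1.79 m, τ = 103 × 1.79 = 184.4 N·m clockwise.
Box: 30.8 × 9.81 = 302.1 N down at 1.08 m → arm 1.08 m, τ = 302.1 × 1.08 = 326.3 N·m clockwise.
Toolbox: 8.74 × 9.81 = 85.74 N down at 2.52 m → arm 2.52 m, τ = 85.74 × 2.52 = 216.1 N·m clockwise.
Total clockwise load moment = 726.8 N·m.
The cable tension T acts at 2.56 m; only its component perpendicular to the rod, T sinθ, produces torque. sin 28.4° = 0.4756.
Setting net torque to zero: T × 2.56 × 0.4756 = 726.8 → T = 726.8 / 1.218 = 597 N.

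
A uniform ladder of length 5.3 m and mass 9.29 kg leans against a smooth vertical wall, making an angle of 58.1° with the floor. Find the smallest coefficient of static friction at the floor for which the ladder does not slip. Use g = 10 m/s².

μ_min ≈ 0.311

Sum moments about the foot of the ladder (the floor normal and friction both act there and drop out).
Ladder weight 9.29×10 = 92.9 N acts at 2.65 m along the ladder; its horizontal arm is 2.65·cos58.1° = 1.4 m → τ = 130.1 N·m clockwise.
Wall normal N acts horizontally at the top; its moment arm is the height L sinθ = 5.3·sin58.1° = 4.5 m, counterclockwise.
Balancing moments: N × 4.5 = 130.1, giving N = 28.91 N.
ΣFx = 0 ⇒ f = N_wall = 28.91 N. ΣFy = 0 ⇒ N_floor = 92.9 N.
μ_min = f / N_floor = 28.91 / 92.9 = 0.311.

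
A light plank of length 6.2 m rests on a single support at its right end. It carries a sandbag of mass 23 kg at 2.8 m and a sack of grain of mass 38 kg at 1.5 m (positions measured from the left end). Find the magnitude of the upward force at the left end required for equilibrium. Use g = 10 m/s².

F ≈ 414 N

Sum moments about the right end (the unknown pivot reaction has zero arm there).
Sandbag: 23 × 10 = 230 N down at 2.8 m → arm 3.4 m, τ = 230 × 3.4 = 782 N·m counterclockwise.
Sack of grain: 38 × 10 = 380 N down at 1.5 m → arm 4.7 m, τ = 380 × 4.7 = 1786 N·m counterclockwise.
Net moment of the loads = 2568 N·m counterclockwise.
The upward force F acts at the left end, arm 6.2 m, giving F × 6.2 clockwise.
For rotational equilibrium, F × 6.2 = 2568, so F = 2568 / 6.2 = 414 N.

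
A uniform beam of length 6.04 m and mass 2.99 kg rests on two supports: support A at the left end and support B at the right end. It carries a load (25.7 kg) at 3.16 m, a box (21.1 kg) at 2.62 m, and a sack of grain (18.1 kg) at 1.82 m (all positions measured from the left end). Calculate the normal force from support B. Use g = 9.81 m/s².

R_B ≈ 290 N

Taking torques about support A:
Beam weight: 2.99 × 9.81 = 29.33 N down at 3.02 m → arm 3.02 m, τ = 29.33 × 3.02 = 88.58 N·m clockwise.
Load: 25.7 × 9.81 = 252.1 N down at 3.16 m → arm 3.16 m, τ = 252.1 × 3.16 = 796.6 N·m clockwise.
Box: 21.1 × 9.81 = 207 N down at 2.62 m → arm 2.62 m, τ = 207 × 2.62 = 542.3 N·m clockwise.
Sack of grain: 18.1 × 9.81 = 177.6 N down at 1.82 m → arm 1.82 m, τ = 177.6 × 1.82 = 323.2 N·m clockwise.
Net load moment about support A = 1751 N·m clockwise.
Reaction R at support B is upward at 6.04 m, arm 6.04 m → moment R × 6.04 counterclockwise.
Setting net torque to zero: R × 6.04 = 1751 → R = 290 N.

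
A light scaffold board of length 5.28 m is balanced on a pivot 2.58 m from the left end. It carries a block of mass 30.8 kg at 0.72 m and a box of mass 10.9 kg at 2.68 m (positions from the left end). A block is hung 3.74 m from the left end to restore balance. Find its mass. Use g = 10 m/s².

m ≈ 48.4 kg

Taking torques about the pivot (at 2.58 m from the left end):
Block: 30.8 × 10 = 308 N down at 0.72 m → arm 1.86 m, τ = 308 × 1.86 = 572.9 N·m counterclockwise.
Box: 10.9 × 10 = 109 N down at 2.68 m → arm 0.1 m, τ = 109 × 0.1 = 10.9 N·m clockwise.
Net moment of known loads = 562 N·m counterclockwise.
An unknown mass m at 3.74 m has arm 1.16 m; its moment is m·g·1.16 clockwise.
Setting net torque to zero: m × 10 × 1.16 = 562 → m = 562 / (10 × 1.16) = 48.4 kg.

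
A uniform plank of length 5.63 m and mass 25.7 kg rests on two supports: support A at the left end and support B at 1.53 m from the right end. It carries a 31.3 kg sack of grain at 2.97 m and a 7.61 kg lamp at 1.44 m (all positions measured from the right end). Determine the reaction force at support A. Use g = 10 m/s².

Take moments about support B.
Beam weight: 25.7 × 10 = 257 N down at 2.815 m → arm 1.285 m, τ = 257 × 1.285 = 330.2 N·m counterclockwise.
Sack of grain: 31.3 × 10 = 313 N down at 2.97 m → arm 1.44 m, τ = 313 × 1.44 = 450.7 N·m counterclockwise.
Lamp: 7.61 × 10 = 76.1 N down at 1.44 m → arm 0.09 m, τ = 76.1 × 0.09 = 6.849 N·m clockwise.
Net load moment about support B = 774.1 N·m counterclockwise.
Reaction R at support A is upward at 5.63 m, arm 4.1 m → moment R × 4.1 clockwise.
For rotational equilibrium, R × 4.1 = 774.1, so R = 189 N.

R_A ≈ 189 N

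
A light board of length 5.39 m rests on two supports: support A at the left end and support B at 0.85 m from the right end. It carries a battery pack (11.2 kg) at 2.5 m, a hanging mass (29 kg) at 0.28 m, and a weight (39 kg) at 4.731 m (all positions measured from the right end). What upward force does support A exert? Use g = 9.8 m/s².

Sum moments about support B (its reaction then has zero moment arm).
Battery pack: 11.2 × 9.8 = 109.8 N down at 2.5 m → arm 1.65 m, τ = 109.8 × 1.65 = 181.2 N·m counterclockwise.
Hanging mass: 29 × 9.8 = 284.2 N down at 0.28 m → arm 0.57 m, τ = 284.2 × 0.57 = 162 N·m clockwise.
Weight: 39 × 9.8 = 382.2 N down at 4.731 m → arm 3.881 m, τ = 382.2 × 3.881 = 1483 N·m counterclockwise.
Net load moment about support B = 1502 N·m counterclockwise.
Reaction R at support A is upward at 5.39 m, arm 4.54 m → moment R × 4.54 clockwise.
Στ = 0 ⇒ R × 4.54 = 1502 ⇒ R = 331 N.

R_A ≈ 331 N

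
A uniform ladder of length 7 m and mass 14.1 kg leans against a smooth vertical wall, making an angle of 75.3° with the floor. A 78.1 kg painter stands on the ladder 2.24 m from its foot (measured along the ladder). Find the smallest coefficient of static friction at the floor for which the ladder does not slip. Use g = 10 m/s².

Choose the foot of the ladder as the axis so the floor normal and friction both act there and drop out.
Ladder weight 14.1×10 = 141 N acts at 3.5 m along the ladder; its horizontal arm is 3.5·cos75.3° = 0.8882 m → τ = 125.2 N·m clockwise.
Painter: 78.1×10 = 781 N at 2.24 m → arm 0.5684 m → τ = 443.9 N·m clockwise.
Wall normal N acts horizontally at the top; its moment arm is the height L sinθ = 7·sin75.3° = 6.771 m, counterclockwise.
Setting net torque to zero: N × 6.771 = 569.1 → N = 84.05 N.
ΣFx = 0 ⇒ f = N_wall = 84.05 N. ΣFy = 0 ⇒ N_floor = 922 N.
μ_min = f / N_floor = 84.05 / 922 = 0.0912.

μ_min ≈ 0.0912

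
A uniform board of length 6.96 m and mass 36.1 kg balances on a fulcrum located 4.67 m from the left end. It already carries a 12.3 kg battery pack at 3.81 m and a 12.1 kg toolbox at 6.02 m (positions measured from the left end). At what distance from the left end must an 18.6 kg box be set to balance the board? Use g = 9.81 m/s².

Take moments about the fulcrum (at 4.67 m from the left end).
Beam weight: 36.1 × 9.81 = 354.1 N down at 3.48 m → arm 1.19 m, τ = 354.1 × 1.19 = 421.4 N·m counterclockwise.
Battery pack: 12.3 × 9.81 = 120.7 N down at 3.81 m → arm 0.86 m, τ = 120.7 × 0.86 = 103.8 N·m counterclockwise.
Toolbox: 12.1 × 9.81 = 118.7 N down at 6.02 m → arm 1.35 m, τ = 118.7 × 1.35 = 160.2 N·m clockwise.
Net moment of existing loads = 365 N·m counterclockwise.
The box weighs 18.6 × 9.81 = 182.5 N and must supply an equal clockwise moment, so its lever arm about the fulcrum is 365 / 182.5 = 2 m.
That puts it at 4.67 + 2 = 6.67 m from the left end.

x ≈ 6.67 m from the left end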